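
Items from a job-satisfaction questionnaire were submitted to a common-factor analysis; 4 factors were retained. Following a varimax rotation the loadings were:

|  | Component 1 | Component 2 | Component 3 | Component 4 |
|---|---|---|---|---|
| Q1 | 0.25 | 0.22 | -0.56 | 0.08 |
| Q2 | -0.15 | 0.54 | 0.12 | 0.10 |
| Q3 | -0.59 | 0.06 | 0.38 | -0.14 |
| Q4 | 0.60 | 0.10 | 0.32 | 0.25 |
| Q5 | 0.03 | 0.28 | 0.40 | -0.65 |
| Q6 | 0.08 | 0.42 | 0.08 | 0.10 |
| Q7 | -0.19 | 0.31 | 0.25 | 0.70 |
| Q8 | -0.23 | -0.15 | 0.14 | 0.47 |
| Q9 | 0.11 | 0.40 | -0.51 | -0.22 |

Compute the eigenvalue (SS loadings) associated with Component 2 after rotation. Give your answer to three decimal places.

SS loadings for Component 2 = 0.22² + 0.54² + 0.06² + 0.10² + 0.28² + 0.42² + 0.31² + (-0.15)² + 0.40² = 0.0484 + 0.2916 + 0.0036 + 0.0100 + 0.0784 + 0.1764 + 0.0961 + 0.0225 + 0.1600 = 0.8870

0.887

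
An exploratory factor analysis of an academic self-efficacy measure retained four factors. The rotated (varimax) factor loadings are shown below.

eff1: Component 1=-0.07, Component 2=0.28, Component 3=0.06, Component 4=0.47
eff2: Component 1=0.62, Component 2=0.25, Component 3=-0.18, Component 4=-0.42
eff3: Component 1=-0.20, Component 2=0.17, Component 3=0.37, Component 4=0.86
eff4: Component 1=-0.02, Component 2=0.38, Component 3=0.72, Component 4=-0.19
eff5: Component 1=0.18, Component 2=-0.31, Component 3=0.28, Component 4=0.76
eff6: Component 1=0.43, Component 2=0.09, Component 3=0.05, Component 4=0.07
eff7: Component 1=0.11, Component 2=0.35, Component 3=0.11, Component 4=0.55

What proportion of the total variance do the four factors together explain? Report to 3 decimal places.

0.577

Communalities: 0.3078, 0.6557, 0.9454, 0.6993, 0.7845, 0.2004, 0.4492; Σh² = 4.0423.
Total variance with 7 standardized items is 7, so the solution explains 4.0423/7 = 0.5775.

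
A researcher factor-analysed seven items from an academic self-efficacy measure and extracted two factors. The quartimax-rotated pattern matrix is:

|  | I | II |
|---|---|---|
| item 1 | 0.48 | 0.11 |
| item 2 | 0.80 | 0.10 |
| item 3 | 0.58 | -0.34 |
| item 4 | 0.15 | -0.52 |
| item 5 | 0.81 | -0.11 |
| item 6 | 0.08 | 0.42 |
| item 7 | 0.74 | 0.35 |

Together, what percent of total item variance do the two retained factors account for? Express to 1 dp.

45.1%

Communalities: 0.2425, 0.6500, 0.4520, 0.2929, 0.6682, 0.1828, 0.6701; Σh² = 3.1585.
Total variance with 7 standardized items is 7, so the solution explains 3.1585/7 = 0.4512 = 45.12%.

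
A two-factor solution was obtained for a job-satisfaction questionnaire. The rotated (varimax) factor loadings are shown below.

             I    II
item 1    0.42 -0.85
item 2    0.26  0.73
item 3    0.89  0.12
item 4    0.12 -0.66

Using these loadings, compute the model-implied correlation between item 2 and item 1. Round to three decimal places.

r̂ = Σ λ_i·λ_j across factors = (0.26)(0.42) + (0.73)(-0.85)
  = +0.1092 -0.6205 = -0.5113

-0.511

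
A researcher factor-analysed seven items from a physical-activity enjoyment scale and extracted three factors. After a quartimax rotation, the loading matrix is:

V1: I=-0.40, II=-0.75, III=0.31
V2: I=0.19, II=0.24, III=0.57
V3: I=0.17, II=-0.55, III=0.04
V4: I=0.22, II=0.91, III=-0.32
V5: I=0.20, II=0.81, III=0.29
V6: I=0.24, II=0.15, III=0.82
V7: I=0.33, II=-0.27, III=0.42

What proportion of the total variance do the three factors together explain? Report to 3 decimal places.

SS loadings by factor: 0.4799, 2.5022, 1.4579; total = 4.4400.
Total variance with 7 standardized items is 7, so the solution explains 4.4400/7 = 0.6343.

0.634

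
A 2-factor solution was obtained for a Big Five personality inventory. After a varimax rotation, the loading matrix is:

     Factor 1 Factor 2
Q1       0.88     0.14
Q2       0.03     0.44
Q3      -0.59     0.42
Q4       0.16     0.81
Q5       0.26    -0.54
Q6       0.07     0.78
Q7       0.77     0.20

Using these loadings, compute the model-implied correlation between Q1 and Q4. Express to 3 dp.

0.254

r̂ = Σ λ_i·λ_j across factors = (0.88)(0.16) + (0.14)(0.81)
  = +0.1408 +0.1134 = 0.2542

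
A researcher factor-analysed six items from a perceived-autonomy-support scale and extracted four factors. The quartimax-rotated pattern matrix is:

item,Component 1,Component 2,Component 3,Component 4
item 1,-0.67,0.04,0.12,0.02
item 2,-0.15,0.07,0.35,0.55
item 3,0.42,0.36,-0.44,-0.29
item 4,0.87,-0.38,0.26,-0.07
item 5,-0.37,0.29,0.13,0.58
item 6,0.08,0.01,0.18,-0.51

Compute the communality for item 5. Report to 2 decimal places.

0.57

h² = (-0.37)² + 0.29² + 0.13² + 0.58² = 0.1369 + 0.0841 + 0.0169 + 0.3364 = 0.5743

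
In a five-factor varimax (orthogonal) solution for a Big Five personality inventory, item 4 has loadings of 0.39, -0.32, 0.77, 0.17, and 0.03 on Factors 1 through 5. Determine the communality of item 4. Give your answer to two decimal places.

h² = 0.39² + (-0.32)² + 0.77² + 0.17² + 0.03² = 0.1521 + 0.1024 + 0.5929 + 0.0289 + 0.0009 = 0.8772

0.88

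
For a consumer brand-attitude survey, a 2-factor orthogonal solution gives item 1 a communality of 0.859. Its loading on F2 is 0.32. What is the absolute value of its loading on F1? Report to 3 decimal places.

Under orthogonal rotation h² = Σλ², so λ_F1² = h² − (0.1024) = 0.859 − 0.1024 = 0.7566.
|λ| = √0.7566 = 0.8698.

0.870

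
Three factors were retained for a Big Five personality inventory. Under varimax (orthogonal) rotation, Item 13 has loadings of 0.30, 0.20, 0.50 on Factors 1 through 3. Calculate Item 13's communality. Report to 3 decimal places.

0.380

h² = 0.30² + 0.20² + 0.50² = 0.0900 + 0.0400 + 0.2500 = 0.3800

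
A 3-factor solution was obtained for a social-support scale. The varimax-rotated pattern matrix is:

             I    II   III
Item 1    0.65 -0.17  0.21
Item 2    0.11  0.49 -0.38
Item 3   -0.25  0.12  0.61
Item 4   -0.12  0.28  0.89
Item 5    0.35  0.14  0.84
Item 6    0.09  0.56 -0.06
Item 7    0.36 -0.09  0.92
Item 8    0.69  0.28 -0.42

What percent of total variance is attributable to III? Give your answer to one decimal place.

SS loadings for III = 0.21² + (-0.38)² + 0.61² + 0.89² + 0.84² + (-0.06)² + 0.92² + (-0.42)² = 3.0847
With 8 standardized items, total variance = 8. Proportion = 3.0847/8 = 0.3856 → 38.56%.

38.6%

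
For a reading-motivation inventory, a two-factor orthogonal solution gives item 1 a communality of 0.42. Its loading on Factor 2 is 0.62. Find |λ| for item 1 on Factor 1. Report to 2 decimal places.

0.19

Under orthogonal rotation h² = Σλ², so λ_Factor 1² = h² − (0.3844) = 0.42 − 0.3844 = 0.0356.
|λ| = √0.0356 = 0.1887.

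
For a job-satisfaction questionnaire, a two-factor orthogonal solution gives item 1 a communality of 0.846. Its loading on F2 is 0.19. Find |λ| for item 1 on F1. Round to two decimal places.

0.90

Under orthogonal rotation h² = Σλ², so λ_F1² = h² − (0.0361) = 0.846 − 0.0361 = 0.8099.
|λ| = √0.8099 = 0.8999.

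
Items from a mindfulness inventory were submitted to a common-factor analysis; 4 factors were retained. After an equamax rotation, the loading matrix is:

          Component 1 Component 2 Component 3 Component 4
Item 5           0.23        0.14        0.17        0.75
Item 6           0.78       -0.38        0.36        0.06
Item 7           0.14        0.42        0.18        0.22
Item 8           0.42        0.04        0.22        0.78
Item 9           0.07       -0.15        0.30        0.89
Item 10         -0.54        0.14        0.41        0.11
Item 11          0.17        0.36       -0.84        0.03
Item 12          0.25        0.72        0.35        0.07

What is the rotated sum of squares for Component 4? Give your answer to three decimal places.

SS loadings for Component 4 = 0.75² + 0.06² + 0.22² + 0.78² + 0.89² + 0.11² + 0.03² + 0.07² = 0.5625 + 0.0036 + 0.0484 + 0.6084 + 0.7921 + 0.0121 + 0.0009 + 0.0049 = 2.0329

2.033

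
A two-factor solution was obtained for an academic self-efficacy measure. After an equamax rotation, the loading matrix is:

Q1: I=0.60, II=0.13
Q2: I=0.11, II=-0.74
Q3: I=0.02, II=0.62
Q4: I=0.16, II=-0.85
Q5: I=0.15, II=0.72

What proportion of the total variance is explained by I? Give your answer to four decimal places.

SS loadings for I = 0.60² + 0.11² + 0.02² + 0.16² + 0.15² = 0.4206
Proportion of variance = 0.4206 / 5 = 0.0841.

0.0841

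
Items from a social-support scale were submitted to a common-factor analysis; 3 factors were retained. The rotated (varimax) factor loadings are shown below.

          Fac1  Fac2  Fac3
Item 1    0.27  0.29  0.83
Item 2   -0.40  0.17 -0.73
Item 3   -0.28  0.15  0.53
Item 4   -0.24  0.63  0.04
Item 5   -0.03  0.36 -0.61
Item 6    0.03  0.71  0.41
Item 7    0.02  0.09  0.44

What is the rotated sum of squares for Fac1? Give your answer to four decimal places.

SS loadings for Fac1 = 0.27² + (-0.40)² + (-0.28)² + (-0.24)² + (-0.03)² + 0.03² + 0.02² = 0.0729 + 0.1600 + 0.0784 + 0.0576 + 0.0009 + 0.0009 + 0.0004 = 0.3711

0.3711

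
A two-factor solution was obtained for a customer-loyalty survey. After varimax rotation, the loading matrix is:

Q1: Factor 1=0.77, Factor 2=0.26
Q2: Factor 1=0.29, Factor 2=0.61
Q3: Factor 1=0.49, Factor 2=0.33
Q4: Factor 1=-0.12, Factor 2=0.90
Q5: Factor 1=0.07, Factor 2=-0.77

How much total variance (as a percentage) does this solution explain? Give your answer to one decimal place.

SS loadings by factor: 0.9364, 1.9515; total = 2.8879.
Total variance with 5 standardized items is 5, so the solution explains 2.8879/5 = 0.5776 = 57.76%.

57.8%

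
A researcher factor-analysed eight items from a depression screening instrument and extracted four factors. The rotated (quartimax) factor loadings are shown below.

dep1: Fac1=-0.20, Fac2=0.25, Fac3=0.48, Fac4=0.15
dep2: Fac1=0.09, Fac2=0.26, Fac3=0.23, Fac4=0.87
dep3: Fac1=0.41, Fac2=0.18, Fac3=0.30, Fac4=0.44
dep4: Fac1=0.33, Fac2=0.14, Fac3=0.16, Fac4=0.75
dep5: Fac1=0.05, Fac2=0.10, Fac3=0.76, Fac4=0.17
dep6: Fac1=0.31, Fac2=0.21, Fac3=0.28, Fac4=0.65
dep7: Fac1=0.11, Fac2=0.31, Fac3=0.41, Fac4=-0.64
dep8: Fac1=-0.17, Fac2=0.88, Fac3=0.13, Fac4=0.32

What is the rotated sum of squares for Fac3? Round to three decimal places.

SS loadings for Fac3 = 0.48² + 0.23² + 0.30² + 0.16² + 0.76² + 0.28² + 0.41² + 0.13² = 0.2304 + 0.0529 + 0.0900 + 0.0256 + 0.5776 + 0.0784 + 0.1681 + 0.0169 = 1.2399

1.240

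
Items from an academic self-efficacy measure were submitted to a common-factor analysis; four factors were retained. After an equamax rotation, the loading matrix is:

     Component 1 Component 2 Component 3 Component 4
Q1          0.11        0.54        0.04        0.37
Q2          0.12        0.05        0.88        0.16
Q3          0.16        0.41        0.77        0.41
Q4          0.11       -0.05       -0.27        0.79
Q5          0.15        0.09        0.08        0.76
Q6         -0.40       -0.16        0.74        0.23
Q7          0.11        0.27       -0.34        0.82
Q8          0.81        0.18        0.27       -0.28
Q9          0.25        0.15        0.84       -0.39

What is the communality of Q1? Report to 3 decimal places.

h² = 0.11² + 0.54² + 0.04² + 0.37² = 0.0121 + 0.2916 + 0.0016 + 0.1369 = 0.4422

0.442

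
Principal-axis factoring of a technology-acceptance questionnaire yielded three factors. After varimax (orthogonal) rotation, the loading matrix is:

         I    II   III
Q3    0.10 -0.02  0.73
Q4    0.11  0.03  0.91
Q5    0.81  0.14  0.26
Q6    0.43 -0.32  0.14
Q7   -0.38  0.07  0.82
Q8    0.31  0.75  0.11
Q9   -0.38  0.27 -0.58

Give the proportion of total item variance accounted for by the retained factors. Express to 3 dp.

0.640

Communalities: 0.5433, 0.8411, 0.7433, 0.3069, 0.8217, 0.6707, 0.5537; Σh² = 4.4807.
Total variance with 7 standardized items is 7, so the solution explains 4.4807/7 = 0.6401.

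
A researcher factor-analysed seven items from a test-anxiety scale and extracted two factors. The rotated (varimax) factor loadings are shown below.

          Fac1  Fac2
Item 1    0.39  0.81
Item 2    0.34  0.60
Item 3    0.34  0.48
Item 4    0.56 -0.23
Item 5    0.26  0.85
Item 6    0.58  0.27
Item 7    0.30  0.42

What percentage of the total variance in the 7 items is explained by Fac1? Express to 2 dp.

SS loadings for Fac1 = 0.39² + 0.34² + 0.34² + 0.56² + 0.26² + 0.58² + 0.30² = 1.1909
With 7 standardized items, total variance = 7. Proportion = 1.1909/7 = 0.1701 → 17.01%.

17.01%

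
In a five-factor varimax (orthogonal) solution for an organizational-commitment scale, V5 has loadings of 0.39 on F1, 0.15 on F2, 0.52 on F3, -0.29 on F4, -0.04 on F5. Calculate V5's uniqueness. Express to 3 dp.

0.469

h² = 0.39² + 0.15² + 0.52² + (-0.29)² + (-0.04)² = 0.1521 + 0.0225 + 0.2704 + 0.0841 + 0.0016 = 0.5307
Uniqueness u² = 1 − h² = 1 − 0.5307 = 0.4693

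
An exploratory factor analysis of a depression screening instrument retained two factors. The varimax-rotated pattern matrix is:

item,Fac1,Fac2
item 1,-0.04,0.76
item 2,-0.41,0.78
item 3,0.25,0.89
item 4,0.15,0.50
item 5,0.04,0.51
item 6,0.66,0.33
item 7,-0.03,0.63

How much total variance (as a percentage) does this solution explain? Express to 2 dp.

Communalities: 0.5792, 0.7765, 0.8546, 0.2725, 0.2617, 0.5445, 0.3978; Σh² = 3.6868.
Total variance with 7 standardized items is 7, so the solution explains 3.6868/7 = 0.5267 = 52.67%.

52.67%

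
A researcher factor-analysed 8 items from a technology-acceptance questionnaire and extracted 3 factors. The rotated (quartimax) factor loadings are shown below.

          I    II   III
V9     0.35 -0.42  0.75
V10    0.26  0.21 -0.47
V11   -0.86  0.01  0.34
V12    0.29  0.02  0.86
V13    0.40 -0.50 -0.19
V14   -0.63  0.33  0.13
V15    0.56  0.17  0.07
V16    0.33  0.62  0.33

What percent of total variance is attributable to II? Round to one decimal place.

SS loadings for II = (-0.42)² + 0.21² + 0.01² + 0.02² + (-0.50)² + 0.33² + 0.17² + 0.62² = 0.9932
With 8 standardized items, total variance = 8. Proportion = 0.9932/8 = 0.1241 → 12.41%.

12.4%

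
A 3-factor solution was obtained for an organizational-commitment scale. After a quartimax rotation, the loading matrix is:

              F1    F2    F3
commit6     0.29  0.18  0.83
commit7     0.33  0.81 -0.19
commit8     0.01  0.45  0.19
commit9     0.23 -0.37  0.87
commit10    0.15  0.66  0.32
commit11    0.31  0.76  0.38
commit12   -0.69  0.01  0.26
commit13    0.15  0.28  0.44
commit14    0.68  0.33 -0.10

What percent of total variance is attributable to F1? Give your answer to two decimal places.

14.73%

SS loadings for F1 = 0.29² + 0.33² + 0.01² + 0.23² + 0.15² + 0.31² + (-0.69)² + 0.15² + 0.68² = 1.3256
With 9 standardized items, total variance = 9. Proportion = 1.3256/9 = 0.1473 → 14.73%.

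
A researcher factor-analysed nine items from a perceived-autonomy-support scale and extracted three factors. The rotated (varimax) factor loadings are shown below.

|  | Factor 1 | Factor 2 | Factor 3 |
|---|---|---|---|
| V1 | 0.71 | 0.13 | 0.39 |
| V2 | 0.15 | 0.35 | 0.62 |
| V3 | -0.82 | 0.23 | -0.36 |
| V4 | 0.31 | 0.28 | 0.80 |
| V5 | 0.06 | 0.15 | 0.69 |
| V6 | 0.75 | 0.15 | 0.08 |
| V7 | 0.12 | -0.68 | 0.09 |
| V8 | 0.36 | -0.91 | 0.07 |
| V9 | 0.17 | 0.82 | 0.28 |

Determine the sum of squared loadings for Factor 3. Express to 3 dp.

SS loadings for Factor 3 = 0.39² + 0.62² + (-0.36)² + 0.80² + 0.69² + 0.08² + 0.09² + 0.07² + 0.28² = 0.1521 + 0.3844 + 0.1296 + 0.6400 + 0.4761 + 0.0064 + 0.0081 + 0.0049 + 0.0784 = 1.8800

1.880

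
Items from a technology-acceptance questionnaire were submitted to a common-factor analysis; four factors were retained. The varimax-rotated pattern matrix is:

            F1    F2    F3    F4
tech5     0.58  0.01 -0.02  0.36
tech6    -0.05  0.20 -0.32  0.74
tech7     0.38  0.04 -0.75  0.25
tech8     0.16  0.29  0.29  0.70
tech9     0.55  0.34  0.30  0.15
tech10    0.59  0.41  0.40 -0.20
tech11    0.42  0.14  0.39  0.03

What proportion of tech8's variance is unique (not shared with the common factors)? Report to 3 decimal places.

0.316

h² = 0.16² + 0.29² + 0.29² + 0.70² = 0.0256 + 0.0841 + 0.0841 + 0.4900 = 0.6838
Uniqueness u² = 1 − h² = 1 − 0.6838 = 0.3162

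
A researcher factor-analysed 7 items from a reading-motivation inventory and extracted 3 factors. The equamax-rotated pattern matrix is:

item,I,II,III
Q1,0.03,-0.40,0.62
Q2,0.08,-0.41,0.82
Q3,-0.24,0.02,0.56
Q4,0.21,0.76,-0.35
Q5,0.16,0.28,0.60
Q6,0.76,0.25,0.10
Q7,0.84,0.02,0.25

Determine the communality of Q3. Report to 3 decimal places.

h² = (-0.24)² + 0.02² + 0.56² = 0.0576 + 0.0004 + 0.3136 = 0.3716

0.372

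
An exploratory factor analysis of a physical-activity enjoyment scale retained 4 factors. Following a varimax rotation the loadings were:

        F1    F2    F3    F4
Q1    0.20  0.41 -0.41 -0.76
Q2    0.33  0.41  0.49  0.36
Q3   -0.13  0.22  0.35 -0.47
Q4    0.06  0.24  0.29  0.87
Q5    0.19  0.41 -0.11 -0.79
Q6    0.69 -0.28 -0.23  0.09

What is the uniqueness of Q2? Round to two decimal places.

h² = 0.33² + 0.41² + 0.49² + 0.36² = 0.1089 + 0.1681 + 0.2401 + 0.1296 = 0.6467
Uniqueness u² = 1 − h² = 1 − 0.6467 = 0.3533

0.35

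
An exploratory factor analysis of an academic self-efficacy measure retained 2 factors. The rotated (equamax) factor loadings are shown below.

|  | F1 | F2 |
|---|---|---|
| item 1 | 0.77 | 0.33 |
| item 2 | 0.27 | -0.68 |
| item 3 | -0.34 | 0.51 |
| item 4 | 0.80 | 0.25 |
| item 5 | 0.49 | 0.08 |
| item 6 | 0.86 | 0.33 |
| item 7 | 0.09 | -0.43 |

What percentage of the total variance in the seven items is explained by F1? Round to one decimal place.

34.4%

SS loadings for F1 = 0.77² + 0.27² + (-0.34)² + 0.80² + 0.49² + 0.86² + 0.09² = 2.4092
With 7 standardized items, total variance = 7. Proportion = 2.4092/7 = 0.3442 → 34.42%.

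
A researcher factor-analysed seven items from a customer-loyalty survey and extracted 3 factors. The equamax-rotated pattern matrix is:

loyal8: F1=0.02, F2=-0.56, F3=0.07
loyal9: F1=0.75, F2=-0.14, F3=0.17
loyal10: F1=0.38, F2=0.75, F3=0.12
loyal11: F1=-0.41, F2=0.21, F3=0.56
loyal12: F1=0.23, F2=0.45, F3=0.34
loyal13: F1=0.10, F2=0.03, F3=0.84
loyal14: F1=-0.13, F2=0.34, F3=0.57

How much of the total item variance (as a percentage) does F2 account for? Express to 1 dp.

SS loadings for F2 = (-0.56)² + (-0.14)² + 0.75² + 0.21² + 0.45² + 0.03² + 0.34² = 1.2588
With 7 standardized items, total variance = 7. Proportion = 1.2588/7 = 0.1798 → 17.98%.

18.0%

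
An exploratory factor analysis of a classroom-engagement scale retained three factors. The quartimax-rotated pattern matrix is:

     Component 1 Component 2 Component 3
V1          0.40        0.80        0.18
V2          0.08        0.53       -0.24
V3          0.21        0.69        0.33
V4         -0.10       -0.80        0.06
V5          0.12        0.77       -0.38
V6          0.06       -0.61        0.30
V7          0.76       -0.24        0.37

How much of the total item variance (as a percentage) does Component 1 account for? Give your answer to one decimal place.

SS loadings for Component 1 = 0.40² + 0.08² + 0.21² + (-0.10)² + 0.12² + 0.06² + 0.76² = 0.8161
With 7 standardized items, total variance = 7. Proportion = 0.8161/7 = 0.1166 → 11.66%.

11.7%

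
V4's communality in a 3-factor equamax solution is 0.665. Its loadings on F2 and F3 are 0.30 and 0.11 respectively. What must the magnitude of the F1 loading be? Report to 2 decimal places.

Under orthogonal rotation h² = Σλ², so λ_F1² = h² − (0.1021) = 0.665 − 0.1021 = 0.5629.
|λ| = √0.5629 = 0.7503.

0.75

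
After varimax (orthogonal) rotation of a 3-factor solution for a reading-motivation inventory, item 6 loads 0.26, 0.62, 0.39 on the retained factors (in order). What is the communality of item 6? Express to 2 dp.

h² = 0.26² + 0.62² + 0.39² = 0.0676 + 0.3844 + 0.1521 = 0.6041

0.60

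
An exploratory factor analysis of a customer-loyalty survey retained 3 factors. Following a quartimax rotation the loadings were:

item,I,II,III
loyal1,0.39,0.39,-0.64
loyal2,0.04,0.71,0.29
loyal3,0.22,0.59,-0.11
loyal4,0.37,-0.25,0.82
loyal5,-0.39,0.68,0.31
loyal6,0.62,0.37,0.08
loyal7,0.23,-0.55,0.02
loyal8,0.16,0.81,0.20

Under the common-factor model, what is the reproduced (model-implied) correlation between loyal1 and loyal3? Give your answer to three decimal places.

r̂ = Σ λ_i·λ_j across factors = (0.39)(0.22) + (0.39)(0.59) + (-0.64)(-0.11)
  = +0.0858 +0.2301 +0.0704 = 0.3863

0.386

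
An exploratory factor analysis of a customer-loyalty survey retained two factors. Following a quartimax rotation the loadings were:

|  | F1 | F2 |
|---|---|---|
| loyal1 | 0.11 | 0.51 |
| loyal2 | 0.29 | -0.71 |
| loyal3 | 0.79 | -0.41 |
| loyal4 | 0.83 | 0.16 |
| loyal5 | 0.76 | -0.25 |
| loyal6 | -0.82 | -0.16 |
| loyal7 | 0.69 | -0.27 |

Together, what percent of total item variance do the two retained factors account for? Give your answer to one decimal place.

Communalities: 0.2722, 0.5882, 0.7922, 0.7145, 0.6401, 0.6980, 0.5490; Σh² = 4.2542.
Total variance with 7 standardized items is 7, so the solution explains 4.2542/7 = 0.6077 = 60.77%.

60.8%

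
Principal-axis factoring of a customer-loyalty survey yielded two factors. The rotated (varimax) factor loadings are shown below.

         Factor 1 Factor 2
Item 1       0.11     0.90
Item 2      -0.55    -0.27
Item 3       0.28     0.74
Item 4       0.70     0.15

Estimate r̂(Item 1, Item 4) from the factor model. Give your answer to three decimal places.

0.212

r̂ = Σ λ_i·λ_j across factors = (0.11)(0.70) + (0.90)(0.15)
  = +0.0770 +0.1350 = 0.2120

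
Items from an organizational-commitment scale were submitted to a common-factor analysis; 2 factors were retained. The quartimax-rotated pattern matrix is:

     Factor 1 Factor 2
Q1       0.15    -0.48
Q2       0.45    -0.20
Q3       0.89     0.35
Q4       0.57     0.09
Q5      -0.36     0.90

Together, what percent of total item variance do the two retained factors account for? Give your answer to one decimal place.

Communalities: 0.2529, 0.2425, 0.9146, 0.3330, 0.9396; Σh² = 2.6826.
Total variance with 5 standardized items is 5, so the solution explains 2.6826/5 = 0.5365 = 53.65%.

53.7%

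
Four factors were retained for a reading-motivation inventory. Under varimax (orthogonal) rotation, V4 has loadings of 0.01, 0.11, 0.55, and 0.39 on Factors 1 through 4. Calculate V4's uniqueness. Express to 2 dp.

h² = 0.01² + 0.11² + 0.55² + 0.39² = 0.0001 + 0.0121 + 0.3025 + 0.1521 = 0.4668
Uniqueness u² = 1 − h² = 1 − 0.4668 = 0.5332

0.53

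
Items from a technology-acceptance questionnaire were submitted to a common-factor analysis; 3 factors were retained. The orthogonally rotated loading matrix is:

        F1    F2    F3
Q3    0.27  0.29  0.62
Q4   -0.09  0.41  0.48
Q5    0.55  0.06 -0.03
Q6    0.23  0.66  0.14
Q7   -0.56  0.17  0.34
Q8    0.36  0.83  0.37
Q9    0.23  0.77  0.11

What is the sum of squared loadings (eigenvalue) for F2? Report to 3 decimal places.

SS loadings for F2 = 0.29² + 0.41² + 0.06² + 0.66² + 0.17² + 0.83² + 0.77² = 0.0841 + 0.1681 + 0.0036 + 0.4356 + 0.0289 + 0.6889 + 0.5929 = 2.0021

2.002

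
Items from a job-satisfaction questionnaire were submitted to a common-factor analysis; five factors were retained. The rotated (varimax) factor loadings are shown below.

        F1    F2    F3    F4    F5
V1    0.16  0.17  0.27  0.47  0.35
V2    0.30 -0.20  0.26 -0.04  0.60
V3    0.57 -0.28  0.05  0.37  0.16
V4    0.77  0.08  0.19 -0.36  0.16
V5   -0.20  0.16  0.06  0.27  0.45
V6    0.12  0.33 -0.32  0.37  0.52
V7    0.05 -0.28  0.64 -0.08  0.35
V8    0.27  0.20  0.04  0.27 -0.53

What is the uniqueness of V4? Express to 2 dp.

h² = 0.77² + 0.08² + 0.19² + (-0.36)² + 0.16² = 0.5929 + 0.0064 + 0.0361 + 0.1296 + 0.0256 = 0.7906
Uniqueness u² = 1 − h² = 1 − 0.7906 = 0.2094

0.21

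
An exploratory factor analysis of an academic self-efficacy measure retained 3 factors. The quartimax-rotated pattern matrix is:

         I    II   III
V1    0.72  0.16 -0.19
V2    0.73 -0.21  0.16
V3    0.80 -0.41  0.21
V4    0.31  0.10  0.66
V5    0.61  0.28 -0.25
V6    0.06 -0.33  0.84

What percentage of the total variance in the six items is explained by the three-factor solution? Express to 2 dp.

65.13%

SS loadings by factor: 2.1631, 0.4351, 1.3095; total = 3.9077.
Total variance with 6 standardized items is 6, so the solution explains 3.9077/6 = 0.6513 = 65.13%.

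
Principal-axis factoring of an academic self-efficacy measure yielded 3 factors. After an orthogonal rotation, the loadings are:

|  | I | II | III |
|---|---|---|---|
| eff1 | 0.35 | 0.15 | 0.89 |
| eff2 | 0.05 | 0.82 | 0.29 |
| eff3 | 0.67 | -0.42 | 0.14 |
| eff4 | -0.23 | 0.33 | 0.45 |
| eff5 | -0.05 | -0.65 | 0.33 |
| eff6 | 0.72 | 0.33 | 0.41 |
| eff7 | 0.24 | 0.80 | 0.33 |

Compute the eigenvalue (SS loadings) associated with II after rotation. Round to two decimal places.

2.15

SS loadings for II = 0.15² + 0.82² + (-0.42)² + 0.33² + (-0.65)² + 0.33² + 0.80² = 0.0225 + 0.6724 + 0.1764 + 0.1089 + 0.4225 + 0.1089 + 0.6400 = 2.1516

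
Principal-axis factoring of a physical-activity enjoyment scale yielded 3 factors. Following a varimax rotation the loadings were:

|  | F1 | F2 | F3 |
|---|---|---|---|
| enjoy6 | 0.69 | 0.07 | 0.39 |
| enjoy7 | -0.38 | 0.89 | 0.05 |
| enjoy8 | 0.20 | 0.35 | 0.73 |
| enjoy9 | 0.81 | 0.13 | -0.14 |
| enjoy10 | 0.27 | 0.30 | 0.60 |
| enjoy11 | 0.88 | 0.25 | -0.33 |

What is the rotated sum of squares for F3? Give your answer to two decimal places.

SS loadings for F3 = 0.39² + 0.05² + 0.73² + (-0.14)² + 0.60² + (-0.33)² = 0.1521 + 0.0025 + 0.5329 + 0.0196 + 0.3600 + 0.1089 = 1.1760

1.18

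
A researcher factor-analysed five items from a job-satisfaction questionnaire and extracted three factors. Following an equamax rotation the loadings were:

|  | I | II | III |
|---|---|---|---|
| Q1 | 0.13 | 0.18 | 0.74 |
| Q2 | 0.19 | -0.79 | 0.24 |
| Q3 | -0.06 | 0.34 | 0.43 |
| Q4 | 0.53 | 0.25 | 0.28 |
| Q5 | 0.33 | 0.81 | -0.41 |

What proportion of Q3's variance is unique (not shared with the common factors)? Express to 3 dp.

0.696

h² = (-0.06)² + 0.34² + 0.43² = 0.0036 + 0.1156 + 0.1849 = 0.3041
Uniqueness u² = 1 − h² = 1 − 0.3041 = 0.6959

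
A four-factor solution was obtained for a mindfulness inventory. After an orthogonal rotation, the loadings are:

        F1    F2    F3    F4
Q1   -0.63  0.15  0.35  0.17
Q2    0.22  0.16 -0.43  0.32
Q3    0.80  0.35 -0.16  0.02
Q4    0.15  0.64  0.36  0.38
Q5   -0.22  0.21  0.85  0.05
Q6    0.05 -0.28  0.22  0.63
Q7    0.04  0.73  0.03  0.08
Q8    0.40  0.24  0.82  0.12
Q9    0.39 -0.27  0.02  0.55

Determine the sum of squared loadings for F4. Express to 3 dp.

0.999

SS loadings for F4 = 0.17² + 0.32² + 0.02² + 0.38² + 0.05² + 0.63² + 0.08² + 0.12² + 0.55² = 0.0289 + 0.1024 + 0.0004 + 0.1444 + 0.0025 + 0.3969 + 0.0064 + 0.0144 + 0.3025 = 0.9988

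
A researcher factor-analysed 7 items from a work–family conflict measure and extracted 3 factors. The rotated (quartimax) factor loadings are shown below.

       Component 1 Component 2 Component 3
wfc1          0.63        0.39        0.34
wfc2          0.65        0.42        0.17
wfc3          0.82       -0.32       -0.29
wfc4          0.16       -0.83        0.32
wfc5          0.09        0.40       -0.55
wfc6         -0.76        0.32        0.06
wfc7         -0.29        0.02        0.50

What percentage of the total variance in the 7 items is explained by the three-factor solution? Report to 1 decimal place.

SS loadings by factor: 2.1872, 1.3826, 0.8871; total = 4.4569.
Total variance with 7 standardized items is 7, so the solution explains 4.4569/7 = 0.6367 = 63.67%.

63.7%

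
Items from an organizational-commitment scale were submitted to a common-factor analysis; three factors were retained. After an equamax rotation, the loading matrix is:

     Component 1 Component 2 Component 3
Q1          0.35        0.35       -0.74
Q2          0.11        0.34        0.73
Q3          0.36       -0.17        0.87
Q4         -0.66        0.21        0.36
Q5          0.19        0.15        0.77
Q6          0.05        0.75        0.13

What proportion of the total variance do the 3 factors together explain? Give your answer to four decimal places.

SS loadings by factor: 0.7384, 0.8961, 2.5768; total = 4.2113.
Total variance with 6 standardized items is 6, so the solution explains 4.2113/6 = 0.7019.

0.7019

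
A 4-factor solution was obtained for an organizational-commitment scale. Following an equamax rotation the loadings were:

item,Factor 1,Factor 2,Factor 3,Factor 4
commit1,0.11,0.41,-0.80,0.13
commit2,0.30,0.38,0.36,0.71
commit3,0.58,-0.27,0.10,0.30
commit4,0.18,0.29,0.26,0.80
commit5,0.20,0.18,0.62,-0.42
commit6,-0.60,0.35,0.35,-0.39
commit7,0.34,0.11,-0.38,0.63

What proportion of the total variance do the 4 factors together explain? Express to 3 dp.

SS loadings by factor: 0.9865, 0.6365, 1.4985, 1.9764; total = 5.0979.
Total variance with 7 standardized items is 7, so the solution explains 5.0979/7 = 0.7283.

0.728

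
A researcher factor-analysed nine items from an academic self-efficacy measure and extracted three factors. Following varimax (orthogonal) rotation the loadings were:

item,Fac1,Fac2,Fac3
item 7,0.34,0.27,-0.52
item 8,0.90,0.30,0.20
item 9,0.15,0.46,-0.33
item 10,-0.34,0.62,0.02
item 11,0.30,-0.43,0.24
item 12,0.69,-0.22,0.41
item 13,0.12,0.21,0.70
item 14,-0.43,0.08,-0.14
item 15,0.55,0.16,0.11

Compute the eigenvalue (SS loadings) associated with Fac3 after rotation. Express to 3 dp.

SS loadings for Fac3 = (-0.52)² + 0.20² + (-0.33)² + 0.02² + 0.24² + 0.41² + 0.70² + (-0.14)² + 0.11² = 0.2704 + 0.0400 + 0.1089 + 0.0004 + 0.0576 + 0.1681 + 0.4900 + 0.0196 + 0.0121 = 1.1671

1.167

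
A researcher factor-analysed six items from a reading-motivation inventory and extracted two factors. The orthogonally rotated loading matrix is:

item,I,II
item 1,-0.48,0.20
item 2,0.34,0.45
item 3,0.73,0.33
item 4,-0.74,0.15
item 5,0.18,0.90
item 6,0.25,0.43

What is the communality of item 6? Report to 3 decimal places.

0.247

h² = 0.25² + 0.43² = 0.0625 + 0.1849 = 0.2474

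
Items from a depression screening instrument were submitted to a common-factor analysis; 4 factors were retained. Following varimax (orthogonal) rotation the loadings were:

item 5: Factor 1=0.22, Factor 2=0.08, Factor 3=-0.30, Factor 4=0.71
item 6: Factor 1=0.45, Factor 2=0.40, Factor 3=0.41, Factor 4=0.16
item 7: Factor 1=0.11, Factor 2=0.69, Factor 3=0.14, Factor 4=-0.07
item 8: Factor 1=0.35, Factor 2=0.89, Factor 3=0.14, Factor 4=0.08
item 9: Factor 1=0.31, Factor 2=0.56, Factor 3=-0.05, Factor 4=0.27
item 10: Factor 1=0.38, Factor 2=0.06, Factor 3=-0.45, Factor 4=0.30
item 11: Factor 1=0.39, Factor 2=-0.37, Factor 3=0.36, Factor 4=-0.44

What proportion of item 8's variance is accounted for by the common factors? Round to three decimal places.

h² = 0.35² + 0.89² + 0.14² + 0.08² = 0.1225 + 0.7921 + 0.0196 + 0.0064 = 0.9406

0.941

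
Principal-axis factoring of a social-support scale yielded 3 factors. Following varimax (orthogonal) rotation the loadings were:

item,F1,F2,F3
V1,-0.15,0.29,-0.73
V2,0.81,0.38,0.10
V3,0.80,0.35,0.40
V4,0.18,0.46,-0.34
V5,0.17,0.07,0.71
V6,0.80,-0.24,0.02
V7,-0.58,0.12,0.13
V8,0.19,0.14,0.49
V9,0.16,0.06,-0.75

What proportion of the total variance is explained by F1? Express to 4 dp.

0.2687

SS loadings for F1 = (-0.15)² + 0.81² + 0.80² + 0.18² + 0.17² + 0.80² + (-0.58)² + 0.19² + 0.16² = 2.4180
Proportion of variance = 2.4180 / 9 = 0.2687.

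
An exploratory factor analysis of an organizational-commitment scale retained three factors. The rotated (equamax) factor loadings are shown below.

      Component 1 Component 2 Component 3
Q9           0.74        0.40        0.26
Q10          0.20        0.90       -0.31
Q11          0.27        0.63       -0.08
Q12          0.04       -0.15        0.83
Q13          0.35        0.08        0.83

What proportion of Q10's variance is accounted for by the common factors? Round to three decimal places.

h² = 0.20² + 0.90² + (-0.31)² = 0.0400 + 0.8100 + 0.0961 = 0.9461

0.946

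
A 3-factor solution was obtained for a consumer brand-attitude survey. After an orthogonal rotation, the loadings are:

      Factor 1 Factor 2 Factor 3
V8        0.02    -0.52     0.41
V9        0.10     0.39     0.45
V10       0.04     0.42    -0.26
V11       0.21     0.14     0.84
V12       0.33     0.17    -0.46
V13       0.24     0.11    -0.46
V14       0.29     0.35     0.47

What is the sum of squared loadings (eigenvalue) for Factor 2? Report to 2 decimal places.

0.78

SS loadings for Factor 2 = (-0.52)² + 0.39² + 0.42² + 0.14² + 0.17² + 0.11² + 0.35² = 0.2704 + 0.1521 + 0.1764 + 0.0196 + 0.0289 + 0.0121 + 0.1225 = 0.7820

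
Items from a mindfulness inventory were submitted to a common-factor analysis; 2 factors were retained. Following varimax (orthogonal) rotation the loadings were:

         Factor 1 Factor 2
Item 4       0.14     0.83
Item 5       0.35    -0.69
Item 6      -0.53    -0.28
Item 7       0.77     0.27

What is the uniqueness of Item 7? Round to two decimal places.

h² = 0.77² + 0.27² = 0.5929 + 0.0729 = 0.6658
Uniqueness u² = 1 − h² = 1 − 0.6658 = 0.3342

0.33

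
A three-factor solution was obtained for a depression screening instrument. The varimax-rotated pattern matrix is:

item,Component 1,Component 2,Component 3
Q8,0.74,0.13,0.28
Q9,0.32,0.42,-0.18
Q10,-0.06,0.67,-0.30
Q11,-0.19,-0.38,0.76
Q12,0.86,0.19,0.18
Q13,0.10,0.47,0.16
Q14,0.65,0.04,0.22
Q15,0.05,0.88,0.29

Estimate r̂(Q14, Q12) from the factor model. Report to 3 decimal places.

r̂ = Σ λ_i·λ_j across factors = (0.65)(0.86) + (0.04)(0.19) + (0.22)(0.18)
  = +0.5590 +0.0076 +0.0396 = 0.6062

0.606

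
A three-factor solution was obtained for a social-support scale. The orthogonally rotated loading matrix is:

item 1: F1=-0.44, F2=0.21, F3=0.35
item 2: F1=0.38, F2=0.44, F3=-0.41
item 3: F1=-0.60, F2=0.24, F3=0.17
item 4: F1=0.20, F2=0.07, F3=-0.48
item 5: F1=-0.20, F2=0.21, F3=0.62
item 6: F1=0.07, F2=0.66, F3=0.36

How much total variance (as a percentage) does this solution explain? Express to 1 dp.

Communalities: 0.3602, 0.5061, 0.4465, 0.2753, 0.4685, 0.5701; Σh² = 2.6267.
Total variance with 6 standardized items is 6, so the solution explains 2.6267/6 = 0.4378 = 43.78%.

43.8%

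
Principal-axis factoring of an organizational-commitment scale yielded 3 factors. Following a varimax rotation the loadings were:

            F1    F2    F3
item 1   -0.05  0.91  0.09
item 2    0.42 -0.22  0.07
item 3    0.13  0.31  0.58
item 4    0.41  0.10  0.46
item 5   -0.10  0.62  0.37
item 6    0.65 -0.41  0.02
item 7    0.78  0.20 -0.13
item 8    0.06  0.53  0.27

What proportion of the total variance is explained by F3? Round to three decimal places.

SS loadings for F3 = 0.09² + 0.07² + 0.58² + 0.46² + 0.37² + 0.02² + (-0.13)² + 0.27² = 0.7881
Proportion of variance = 0.7881 / 8 = 0.0985.

0.099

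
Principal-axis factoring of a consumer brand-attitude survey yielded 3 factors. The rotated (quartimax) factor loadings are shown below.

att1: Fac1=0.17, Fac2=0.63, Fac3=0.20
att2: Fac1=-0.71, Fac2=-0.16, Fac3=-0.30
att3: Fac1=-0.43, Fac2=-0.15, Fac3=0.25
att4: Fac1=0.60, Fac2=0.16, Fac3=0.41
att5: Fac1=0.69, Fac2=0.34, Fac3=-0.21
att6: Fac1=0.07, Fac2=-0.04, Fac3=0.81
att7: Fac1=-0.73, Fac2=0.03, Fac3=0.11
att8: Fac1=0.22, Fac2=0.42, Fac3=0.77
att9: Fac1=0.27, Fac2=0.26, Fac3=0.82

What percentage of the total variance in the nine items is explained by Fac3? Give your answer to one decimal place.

26.0%

SS loadings for Fac3 = 0.20² + (-0.30)² + 0.25² + 0.41² + (-0.21)² + 0.81² + 0.11² + 0.77² + 0.82² = 2.3382
With 9 standardized items, total variance = 9. Proportion = 2.3382/9 = 0.2598 → 25.98%.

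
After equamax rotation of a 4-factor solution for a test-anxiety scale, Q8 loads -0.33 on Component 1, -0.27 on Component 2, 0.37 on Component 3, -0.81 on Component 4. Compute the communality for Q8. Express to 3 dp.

0.975

h² = (-0.33)² + (-0.27)² + 0.37² + (-0.81)² = 0.1089 + 0.0729 + 0.1369 + 0.6561 = 0.9748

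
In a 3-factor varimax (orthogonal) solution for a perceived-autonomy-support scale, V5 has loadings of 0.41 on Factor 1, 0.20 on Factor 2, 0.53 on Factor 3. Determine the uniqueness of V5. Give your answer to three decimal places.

h² = 0.41² + 0.20² + 0.53² = 0.1681 + 0.0400 + 0.2809 = 0.4890
Uniqueness u² = 1 − h² = 1 − 0.4890 = 0.5110

0.511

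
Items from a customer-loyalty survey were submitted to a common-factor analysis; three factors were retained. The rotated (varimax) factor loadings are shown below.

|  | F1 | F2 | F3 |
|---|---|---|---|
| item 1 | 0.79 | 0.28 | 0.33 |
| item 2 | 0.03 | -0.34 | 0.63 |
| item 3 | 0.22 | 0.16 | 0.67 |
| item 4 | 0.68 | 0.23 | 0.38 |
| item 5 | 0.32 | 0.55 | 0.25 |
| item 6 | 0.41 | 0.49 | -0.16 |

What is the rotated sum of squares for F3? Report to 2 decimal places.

1.19

SS loadings for F3 = 0.33² + 0.63² + 0.67² + 0.38² + 0.25² + (-0.16)² = 0.1089 + 0.3969 + 0.4489 + 0.1444 + 0.0625 + 0.0256 = 1.1872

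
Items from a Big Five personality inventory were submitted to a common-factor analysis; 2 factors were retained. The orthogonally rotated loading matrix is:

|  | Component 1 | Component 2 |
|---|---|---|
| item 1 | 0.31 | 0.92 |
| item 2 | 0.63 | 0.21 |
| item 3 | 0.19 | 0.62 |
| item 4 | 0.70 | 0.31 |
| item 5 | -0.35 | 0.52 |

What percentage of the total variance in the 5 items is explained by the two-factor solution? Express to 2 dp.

55.66%

SS loadings by factor: 1.1416, 1.6414; total = 2.7830.
Total variance with 5 standardized items is 5, so the solution explains 2.7830/5 = 0.5566 = 55.66%.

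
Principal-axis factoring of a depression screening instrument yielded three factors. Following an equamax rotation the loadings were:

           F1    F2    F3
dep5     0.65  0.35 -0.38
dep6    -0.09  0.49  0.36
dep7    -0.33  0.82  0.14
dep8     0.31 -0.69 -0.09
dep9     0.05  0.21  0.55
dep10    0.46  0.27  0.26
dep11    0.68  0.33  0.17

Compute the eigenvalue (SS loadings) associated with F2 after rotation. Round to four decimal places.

SS loadings for F2 = 0.35² + 0.49² + 0.82² + (-0.69)² + 0.21² + 0.27² + 0.33² = 0.1225 + 0.2401 + 0.6724 + 0.4761 + 0.0441 + 0.0729 + 0.1089 = 1.7370

1.7370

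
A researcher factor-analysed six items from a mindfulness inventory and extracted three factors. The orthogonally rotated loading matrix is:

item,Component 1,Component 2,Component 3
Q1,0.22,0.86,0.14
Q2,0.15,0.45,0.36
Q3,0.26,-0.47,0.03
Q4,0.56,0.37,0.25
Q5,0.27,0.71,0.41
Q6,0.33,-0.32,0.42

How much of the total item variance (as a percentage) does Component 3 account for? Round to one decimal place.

SS loadings for Component 3 = 0.14² + 0.36² + 0.03² + 0.25² + 0.41² + 0.42² = 0.5571
With 6 standardized items, total variance = 6. Proportion = 0.5571/6 = 0.0928 → 9.28%.

9.3%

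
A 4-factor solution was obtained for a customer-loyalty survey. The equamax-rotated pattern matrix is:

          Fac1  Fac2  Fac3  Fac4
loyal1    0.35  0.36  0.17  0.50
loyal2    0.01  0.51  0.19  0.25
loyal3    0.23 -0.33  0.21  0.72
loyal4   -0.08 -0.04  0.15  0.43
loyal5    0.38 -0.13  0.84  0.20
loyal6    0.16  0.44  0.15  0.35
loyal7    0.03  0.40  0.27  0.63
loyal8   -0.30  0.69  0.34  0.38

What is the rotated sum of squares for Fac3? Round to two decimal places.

1.05

SS loadings for Fac3 = 0.17² + 0.19² + 0.21² + 0.15² + 0.84² + 0.15² + 0.27² + 0.34² = 0.0289 + 0.0361 + 0.0441 + 0.0225 + 0.7056 + 0.0225 + 0.0729 + 0.1156 = 1.0482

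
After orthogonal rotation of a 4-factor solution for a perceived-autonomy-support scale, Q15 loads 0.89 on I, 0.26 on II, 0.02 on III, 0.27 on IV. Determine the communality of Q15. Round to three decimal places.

h² = 0.89² + 0.26² + 0.02² + 0.27² = 0.7921 + 0.0676 + 0.0004 + 0.0729 = 0.9330

0.933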